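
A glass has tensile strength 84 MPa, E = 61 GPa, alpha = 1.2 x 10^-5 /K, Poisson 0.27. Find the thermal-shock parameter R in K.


Thermal shock resistance: R = sigma * (1 - nu) / (E * alpha)
  Numerator = 84 * (1 - 0.27) = 61.32
  Denominator = 61 * 1000 * (1.2 x 10^-5) = 0.732
  R = 61.32 / 0.732 = 83.8 K

83.8 K


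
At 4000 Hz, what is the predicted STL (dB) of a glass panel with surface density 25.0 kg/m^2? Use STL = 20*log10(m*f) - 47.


Mass law: STL = 20 * log10(m * f) - 47
  m * f = 25.0 * 4000 = 100000
  log10(100000) = 5.0
  STL = 20 * 5.0 - 47 = 100.0 - 47 = 53.0 dB

53.0 dB


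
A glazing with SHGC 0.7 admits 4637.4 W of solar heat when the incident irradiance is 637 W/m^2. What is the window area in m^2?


Rearrange Q = Area * SHGC * Irradiance:
  Area = Q / (SHGC * Irradiance)
  Area = 4637.4 / (0.7 * 637) = 10.4 m^2

10.4 m^2


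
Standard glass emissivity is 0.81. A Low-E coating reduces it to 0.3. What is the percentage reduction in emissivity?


Percentage reduction = (1 - coated/uncoated) * 100
  Ratio = 0.3 / 0.81 = 0.3704
  Reduction = (1 - 0.3704) * 100 = 63.0%

63.0%


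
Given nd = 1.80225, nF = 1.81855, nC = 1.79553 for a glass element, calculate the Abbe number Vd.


Abbe number formula: Vd = (nd - 1) / (nF - nC)
  nd - 1 = 1.80225 - 1 = 0.80225
  nF - nC = 1.81855 - 1.79553 = 0.02302
  Vd = 0.80225 / 0.02302 = 34.85

34.85


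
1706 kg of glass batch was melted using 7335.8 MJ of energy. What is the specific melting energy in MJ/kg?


Rearrange E = m * s for s:
  s = E / m
  s = 7335.8 / 1706 = 4.3 MJ/kg

4.3 MJ/kg


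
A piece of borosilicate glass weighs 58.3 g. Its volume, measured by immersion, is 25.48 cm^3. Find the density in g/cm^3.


Use the definition of density:
  rho = mass / volume
  rho = 58.3 / 25.48 = 2.288 g/cm^3

2.288 g/cm^3


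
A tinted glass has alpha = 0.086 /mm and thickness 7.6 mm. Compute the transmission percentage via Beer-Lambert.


Beer-Lambert law: T = exp(-alpha * thickness)
  exponent = -0.086 * 7.6 = -0.6536
  T = exp(-0.6536) = 0.5202
  Percentage = 0.5202 * 100 = 52.02%

52.02%


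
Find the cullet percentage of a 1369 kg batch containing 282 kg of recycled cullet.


Cullet ratio = (cullet mass / total batch mass) * 100
  Ratio = 282 / 1369 * 100 = 20.6%

20.6%


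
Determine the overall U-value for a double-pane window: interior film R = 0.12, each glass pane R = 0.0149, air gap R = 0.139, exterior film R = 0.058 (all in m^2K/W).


Total thermal resistance (series):
  R_total = R_in + R_glass + R_air + R_glass + R_out
  R_total = 0.12 + 0.0149 + 0.139 + 0.0149 + 0.058 = 0.3468 m^2K/W
U-value = 1 / R_total = 1 / 0.3468 = 2.884 W/m^2K

2.884 W/m^2K


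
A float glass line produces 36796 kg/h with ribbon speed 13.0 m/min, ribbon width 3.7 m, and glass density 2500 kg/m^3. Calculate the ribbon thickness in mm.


Ribbon cross-section from mass balance:
  Volume rate = throughput / density = 36796 / 2500 = 14.7184 m^3/h
  thickness = volume rate / (speed * 60 * width), i.e.
  thickness = throughput / (60 * speed * width * density) * 1000
  thickness = 36796 / (60 * 13.0 * 3.7 * 2500) * 1000 = 5.1 mm

5.1 mm


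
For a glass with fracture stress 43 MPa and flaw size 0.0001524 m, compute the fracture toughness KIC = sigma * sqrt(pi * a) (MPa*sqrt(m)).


Fracture toughness: KIC = sigma * sqrt(pi * a)
  pi * a = pi * 0.0001524 = 0.000478779
  sqrt(pi * a) = 0.021881
  KIC = 43 * 0.021881 = 0.941 MPa*sqrt(m)

0.941 MPa*sqrt(m)


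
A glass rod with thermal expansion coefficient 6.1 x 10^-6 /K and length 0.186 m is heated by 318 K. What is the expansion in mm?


Thermal expansion formula: dL = alpha * L0 * dT
  dL = (6.1 x 10^-6) * 0.186 * 318 = 0.0003608 m
Convert to mm: 0.0003608 * 1000 = 0.3608 mm

0.3608 mm


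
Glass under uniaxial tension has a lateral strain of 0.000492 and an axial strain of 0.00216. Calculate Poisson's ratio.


Poisson's ratio: nu = lateral strain / axial strain
  nu = 0.000492 / 0.00216 = 0.2278

0.2278


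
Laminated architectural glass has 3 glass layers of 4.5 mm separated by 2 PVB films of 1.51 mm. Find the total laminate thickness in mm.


Total thickness = glass contribution + PVB contribution
  Glass: 3 * 4.5 = 13.5 mm
  PVB: 2 * 1.51 = 3.02 mm
  Total = 13.5 + 3.02 = 16.52 mm

16.52 mm


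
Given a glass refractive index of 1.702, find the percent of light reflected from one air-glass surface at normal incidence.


Fresnel reflectance at normal incidence:
  R = ((n - 1)/(n + 1))^2
  (n - 1)/(n + 1) = (1.702 - 1)/(1.702 + 1) = 0.259808
  R = 0.259808^2 = 0.0675002
  R(%) = 0.0675002 * 100 = 6.75%

6.75%


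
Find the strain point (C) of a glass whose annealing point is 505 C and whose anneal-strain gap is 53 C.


Strain point = annealing point - difference:
  T_strain = 505 - 53 = 452 C

452 C


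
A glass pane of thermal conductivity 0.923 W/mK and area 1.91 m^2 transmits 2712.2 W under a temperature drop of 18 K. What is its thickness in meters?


Fourier's law: t = k * A * dT / Q
  t = 0.923 * 1.91 * 18 / 2712.2
  t = 31.73274 / 2712.2 = 0.0117 m

0.0117 m


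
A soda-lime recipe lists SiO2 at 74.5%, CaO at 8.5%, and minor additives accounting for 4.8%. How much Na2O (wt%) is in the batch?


Pieces sum to 100%:
  Na2O = 100 - (SiO2 + CaO + others)
  Na2O = 100 - (74.5 + 8.5 + 4.8) = 12.2%

12.2%


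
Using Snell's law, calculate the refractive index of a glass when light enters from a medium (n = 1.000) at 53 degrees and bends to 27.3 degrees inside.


Apply Snell's law: n1 * sin(theta1) = n2 * sin(theta2)
  n2 = n1 * sin(theta1) / sin(theta2)
  sin(53) = 0.798636
  sin(27.3) = 0.45865
  n2 = 1.000 * 0.798636 / 0.45865 = 1.7413

1.7413


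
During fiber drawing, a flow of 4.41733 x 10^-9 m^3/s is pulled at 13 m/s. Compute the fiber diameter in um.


Cross-sectional area from continuity:
  A = Q / v = 4.41733 x 10^-9 / 13 = 3.397946 x 10^-10 m^2
Diameter from circular cross-section:
  d = sqrt(4A / pi) * 10^6 (m -> um)
  d = sqrt(4 * 3.397946 x 10^-10 / pi) * 10^6 = 20.8 um

20.8 um


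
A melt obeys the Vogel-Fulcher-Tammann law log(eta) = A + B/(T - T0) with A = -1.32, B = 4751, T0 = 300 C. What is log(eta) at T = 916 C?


VFT equation: log(eta) = A + B / (T - T0)
  T - T0 = 916 - 300 = 616
  B / (T - T0) = 4751 / 616 = 7.713
  log(eta) = -1.32 + 7.713 = 6.393

6.393


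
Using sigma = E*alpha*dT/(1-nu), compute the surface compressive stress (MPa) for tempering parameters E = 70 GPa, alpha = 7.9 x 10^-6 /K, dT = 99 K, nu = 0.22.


Tempering stress: sigma = E * alpha * dT / (1 - nu)
  E (MPa) = 70 * 1000 = 70000
  Numerator = 70000 * (7.9 x 10^-6) * 99 = 54.747
  Denominator = 1 - 0.22 = 0.78
  sigma = 54.747 / 0.78 = 70.2 MPa

70.2 MPa


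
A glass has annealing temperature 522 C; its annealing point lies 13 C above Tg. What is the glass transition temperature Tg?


Rearrange T_anneal = Tg + offset for Tg:
  Tg = T_anneal - offset = 522 - 13 = 509 C

509 C


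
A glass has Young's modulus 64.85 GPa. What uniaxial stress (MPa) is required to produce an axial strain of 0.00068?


Rearrange E = sigma / epsilon:
  sigma = E * epsilon
  E (MPa) = 64.85 * 1000 = 64850
  sigma = 64850 * 0.00068 = 44.1 MPa

44.1 MPa


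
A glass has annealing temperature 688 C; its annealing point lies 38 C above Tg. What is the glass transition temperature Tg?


Rearrange T_anneal = Tg + offset for Tg:
  Tg = T_anneal - offset = 688 - 38 = 650 C

650 C


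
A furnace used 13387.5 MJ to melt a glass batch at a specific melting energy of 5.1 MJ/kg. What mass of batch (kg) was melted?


Rearrange E = m * s for m:
  m = E / s
  m = 13387.5 / 5.1 = 2625.0 kg

2625.0 kg


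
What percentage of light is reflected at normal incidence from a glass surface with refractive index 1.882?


Fresnel reflectance at normal incidence:
  R = ((n - 1)/(n + 1))^2
  (n - 1)/(n + 1) = (1.882 - 1)/(1.882 + 1) = 0.306037
  R = 0.306037^2 = 0.0936586
  R(%) = 0.0936586 * 100 = 9.366%

9.366%


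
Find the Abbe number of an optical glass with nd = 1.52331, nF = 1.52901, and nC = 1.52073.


Abbe number formula: Vd = (nd - 1) / (nF - nC)
  nd - 1 = 1.52331 - 1 = 0.52331
  nF - nC = 1.52901 - 1.52073 = 0.00828
  Vd = 0.52331 / 0.00828 = 63.2

63.2


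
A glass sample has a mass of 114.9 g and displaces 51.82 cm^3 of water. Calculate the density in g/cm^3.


Use the definition of density:
  rho = mass / volume
  rho = 114.9 / 51.82 = 2.217 g/cm^3

2.217 g/cm^3


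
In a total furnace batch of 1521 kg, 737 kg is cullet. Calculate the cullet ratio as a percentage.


Cullet ratio = (cullet mass / total batch mass) * 100
  Ratio = 737 / 1521 * 100 = 48.45%

48.45%


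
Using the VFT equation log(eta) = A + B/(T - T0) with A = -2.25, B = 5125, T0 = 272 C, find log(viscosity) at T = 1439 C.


VFT equation: log(eta) = A + B / (T - T0)
  T - T0 = 1439 - 272 = 1167
  B / (T - T0) = 5125 / 1167 = 4.392
  log(eta) = -2.25 + 4.392 = 2.142

2.142


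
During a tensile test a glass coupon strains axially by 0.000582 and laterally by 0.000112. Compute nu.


Poisson's ratio: nu = lateral strain / axial strain
  nu = 0.000112 / 0.000582 = 0.1924

0.1924


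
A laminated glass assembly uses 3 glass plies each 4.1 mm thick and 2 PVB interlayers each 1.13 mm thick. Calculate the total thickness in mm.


Total thickness = glass contribution + PVB contribution
  Glass: 3 * 4.1 = 12.3 mm
  PVB: 2 * 1.13 = 2.26 mm
  Total = 12.3 + 2.26 = 14.56 mm

14.56 mm


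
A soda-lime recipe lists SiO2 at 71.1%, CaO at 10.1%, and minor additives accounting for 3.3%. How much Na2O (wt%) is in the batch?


Pieces sum to 100%:
  Na2O = 100 - (SiO2 + CaO + others)
  Na2O = 100 - (71.1 + 10.1 + 3.3) = 15.5%

15.5%


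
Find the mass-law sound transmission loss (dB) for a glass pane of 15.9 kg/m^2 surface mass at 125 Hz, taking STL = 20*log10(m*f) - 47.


Mass law: STL = 20 * log10(m * f) - 47
  m * f = 15.9 * 125 = 1987.5
  log10(1987.5) = 3.29831
  STL = 20 * 3.29831 - 47 = 65.9662 - 47 = 19.0 dB

19.0 dB


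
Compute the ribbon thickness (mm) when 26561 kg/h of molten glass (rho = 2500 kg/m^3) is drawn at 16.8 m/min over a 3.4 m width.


Ribbon cross-section from mass balance:
  Volume rate = throughput / density = 26561 / 2500 = 10.6244 m^3/h
  thickness = volume rate / (speed * 60 * width), i.e.
  thickness = throughput / (60 * speed * width * density) * 1000
  thickness = 26561 / (60 * 16.8 * 3.4 * 2500) * 1000 = 3.1 mm

3.1 mm


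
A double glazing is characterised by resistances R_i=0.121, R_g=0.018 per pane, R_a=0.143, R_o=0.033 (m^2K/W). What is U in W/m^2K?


Total thermal resistance (series):
  R_total = R_in + R_glass + R_air + R_glass + R_out
  R_total = 0.121 + 0.018 + 0.143 + 0.018 + 0.033 = 0.333 m^2K/W
U-value = 1 / R_total = 1 / 0.333 = 3.003 W/m^2K

3.003 W/m^2K


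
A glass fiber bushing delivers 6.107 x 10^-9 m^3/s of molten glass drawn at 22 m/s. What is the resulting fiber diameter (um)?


Cross-sectional area from continuity:
  A = Q / v = 6.107 x 10^-9 / 22 = 2.775909 x 10^-10 m^2
Diameter from circular cross-section:
  d = sqrt(4A / pi) * 10^6 (m -> um)
  d = sqrt(4 * 2.775909 x 10^-10 / pi) * 10^6 = 18.8 um

18.8 um


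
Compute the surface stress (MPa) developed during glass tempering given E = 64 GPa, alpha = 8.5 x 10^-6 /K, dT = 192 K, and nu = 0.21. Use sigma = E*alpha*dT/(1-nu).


Tempering stress: sigma = E * alpha * dT / (1 - nu)
  E (MPa) = 64 * 1000 = 64000
  Numerator = 64000 * (8.5 x 10^-6) * 192 = 104.448
  Denominator = 1 - 0.21 = 0.79
  sigma = 104.448 / 0.79 = 132.2 MPa

132.2 MPa


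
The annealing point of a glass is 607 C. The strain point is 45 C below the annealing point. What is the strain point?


Strain point = annealing point - difference:
  T_strain = 607 - 45 = 562 C

562 C


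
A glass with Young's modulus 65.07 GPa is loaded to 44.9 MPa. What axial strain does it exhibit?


Rearrange E = sigma / epsilon:
  epsilon = sigma / E
  E (MPa) = 65.07 * 1000 = 65070
  epsilon = 44.9 / 65070 = 0.00069

0.00069


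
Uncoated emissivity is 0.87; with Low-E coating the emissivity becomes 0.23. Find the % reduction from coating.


Percentage reduction = (1 - coated/uncoated) * 100
  Ratio = 0.23 / 0.87 = 0.2644
  Reduction = (1 - 0.2644) * 100 = 73.6%

73.6%


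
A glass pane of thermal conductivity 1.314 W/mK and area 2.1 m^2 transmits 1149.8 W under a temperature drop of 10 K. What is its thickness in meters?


Fourier's law: t = k * A * dT / Q
  t = 1.314 * 2.1 * 10 / 1149.8
  t = 27.594 / 1149.8 = 0.024 m

0.024 m


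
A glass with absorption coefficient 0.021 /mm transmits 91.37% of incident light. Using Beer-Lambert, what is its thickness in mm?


Rearrange T = exp(-alpha * thickness):
  thickness = -ln(T) / alpha
  T = 91.37/100 = 0.9137
  ln(T) = -0.09025
  -ln(T) = 0.09025
  thickness = 0.09025 / 0.021 = 4.3 mm

4.3 mm


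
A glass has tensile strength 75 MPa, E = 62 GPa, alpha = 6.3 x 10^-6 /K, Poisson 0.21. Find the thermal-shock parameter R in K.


Thermal shock resistance: R = sigma * (1 - nu) / (E * alpha)
  Numerator = 75 * (1 - 0.21) = 59.25
  Denominator = 62 * 1000 * (6.3 x 10^-6) = 0.3906
  R = 59.25 / 0.3906 = 151.7 K

151.7 K


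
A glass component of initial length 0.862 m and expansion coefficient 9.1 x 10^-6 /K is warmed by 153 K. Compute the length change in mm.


Thermal expansion formula: dL = alpha * L0 * dT
  dL = (9.1 x 10^-6) * 0.862 * 153 = 0.00120016 m
Convert to mm: 0.00120016 * 1000 = 1.2002 mm

1.2002 mm


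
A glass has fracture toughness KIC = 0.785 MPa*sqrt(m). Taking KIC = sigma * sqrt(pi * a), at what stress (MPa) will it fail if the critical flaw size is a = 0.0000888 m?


Rearrange KIC = sigma * sqrt(pi * a):
  sigma = KIC / sqrt(pi * a)
  sqrt(pi * 0.0000888) = 0.016702
  sigma = 0.785 / 0.016702 = 47.0 MPa

47.0 MPa


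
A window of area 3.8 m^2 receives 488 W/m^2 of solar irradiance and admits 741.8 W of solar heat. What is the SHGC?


Rearrange Q = Area * SHGC * Irradiance:
  SHGC = Q / (Area * Irradiance)
  SHGC = 741.8 / (3.8 * 488) = 0.4

0.4


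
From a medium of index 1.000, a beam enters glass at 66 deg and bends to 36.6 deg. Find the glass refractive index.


Apply Snell's law: n1 * sin(theta1) = n2 * sin(theta2)
  n2 = n1 * sin(theta1) / sin(theta2)
  sin(66) = 0.913545
  sin(36.6) = 0.596225
  n2 = 1.000 * 0.913545 / 0.596225 = 1.5322

1.5322


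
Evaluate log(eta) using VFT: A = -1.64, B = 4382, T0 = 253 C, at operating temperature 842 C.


VFT equation: log(eta) = A + B / (T - T0)
  T - T0 = 842 - 253 = 589
  B / (T - T0) = 4382 / 589 = 7.44
  log(eta) = -1.64 + 7.44 = 5.8

5.8


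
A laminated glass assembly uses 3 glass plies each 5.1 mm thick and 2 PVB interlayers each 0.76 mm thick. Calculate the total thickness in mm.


Total thickness = glass contribution + PVB contribution
  Glass: 3 * 5.1 = 15.3 mm
  PVB: 2 * 0.76 = 1.52 mm
  Total = 15.3 + 1.52 = 16.82 mm

16.82 mm


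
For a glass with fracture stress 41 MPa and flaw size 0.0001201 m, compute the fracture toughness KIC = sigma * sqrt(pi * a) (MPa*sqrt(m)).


Fracture toughness: KIC = sigma * sqrt(pi * a)
  pi * a = pi * 0.0001201 = 0.000377305
  sqrt(pi * a) = 0.019424
  KIC = 41 * 0.019424 = 0.796 MPa*sqrt(m)

0.796 MPa*sqrt(m)


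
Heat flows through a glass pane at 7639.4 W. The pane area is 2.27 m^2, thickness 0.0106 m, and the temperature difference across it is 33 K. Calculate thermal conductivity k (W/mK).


Fourier's law rearranged: k = Q * t / (A * dT)
  Numerator = 7639.4 * 0.0106 = 80.97764
  Denominator = 2.27 * 33 = 74.91
  k = 80.97764 / 74.91 = 1.081 W/mK

1.081 W/mK


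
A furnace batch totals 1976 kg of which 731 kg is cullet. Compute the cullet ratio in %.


Cullet ratio = (cullet mass / total batch mass) * 100
  Ratio = 731 / 1976 * 100 = 36.99%

36.99%


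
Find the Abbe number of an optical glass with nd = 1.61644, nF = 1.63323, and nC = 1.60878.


Abbe number formula: Vd = (nd - 1) / (nF - nC)
  nd - 1 = 1.61644 - 1 = 0.61644
  nF - nC = 1.63323 - 1.60878 = 0.02445
  Vd = 0.61644 / 0.02445 = 25.21

25.21


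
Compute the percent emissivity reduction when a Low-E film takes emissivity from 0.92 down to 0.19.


Percentage reduction = (1 - coated/uncoated) * 100
  Ratio = 0.19 / 0.92 = 0.2065
  Reduction = (1 - 0.2065) * 100 = 79.3%

79.3%


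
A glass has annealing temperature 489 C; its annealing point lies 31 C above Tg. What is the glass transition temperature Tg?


Rearrange T_anneal = Tg + offset for Tg:
  Tg = T_anneal - offset = 489 - 31 = 458 C

458 C


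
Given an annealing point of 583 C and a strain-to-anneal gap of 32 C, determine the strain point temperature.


Strain point = annealing point - difference:
  T_strain = 583 - 32 = 551 C

551 C


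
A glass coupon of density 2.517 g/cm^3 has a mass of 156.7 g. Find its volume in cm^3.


Rearrange rho = m / V:
  V = m / rho
  V = 156.7 / 2.517 = 62.257 cm^3

62.257 cm^3


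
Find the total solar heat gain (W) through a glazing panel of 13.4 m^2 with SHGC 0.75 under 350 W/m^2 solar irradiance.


Solar heat gain: Q = Area * SHGC * Irradiance
  Q = 13.4 * 0.75 * 350 = 3517.5 W

3517.5 W


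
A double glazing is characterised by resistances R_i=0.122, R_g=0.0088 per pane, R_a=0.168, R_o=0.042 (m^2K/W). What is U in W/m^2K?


Total thermal resistance (series):
  R_total = R_in + R_glass + R_air + R_glass + R_out
  R_total = 0.122 + 0.0088 + 0.168 + 0.0088 + 0.042 = 0.3496 m^2K/W
U-value = 1 / R_total = 1 / 0.3496 = 2.86 W/m^2K

2.86 W/m^2K


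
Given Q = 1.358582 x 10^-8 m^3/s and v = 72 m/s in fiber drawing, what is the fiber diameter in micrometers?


Cross-sectional area from continuity:
  A = Q / v = 1.358582 x 10^-8 / 72 = 1.886919 x 10^-10 m^2
Diameter from circular cross-section:
  d = sqrt(4A / pi) * 10^6 (m -> um)
  d = sqrt(4 * 1.886919 x 10^-10 / pi) * 10^6 = 15.5 um

15.5 um


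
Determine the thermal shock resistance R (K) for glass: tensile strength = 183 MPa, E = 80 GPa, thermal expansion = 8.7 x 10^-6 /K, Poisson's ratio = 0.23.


Thermal shock resistance: R = sigma * (1 - nu) / (E * alpha)
  Numerator = 183 * (1 - 0.23) = 140.91
  Denominator = 80 * 1000 * (8.7 x 10^-6) = 0.696
  R = 140.91 / 0.696 = 202.5 K

202.5 K


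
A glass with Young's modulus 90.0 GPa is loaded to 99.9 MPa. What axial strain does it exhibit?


Rearrange E = sigma / epsilon:
  epsilon = sigma / E
  E (MPa) = 90.0 * 1000 = 90000
  epsilon = 99.9 / 90000 = 0.00111

0.00111


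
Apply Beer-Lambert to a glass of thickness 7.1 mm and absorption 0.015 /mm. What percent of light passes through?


Beer-Lambert law: T = exp(-alpha * thickness)
  exponent = -0.015 * 7.1 = -0.1065
  T = exp(-0.1065) = 0.899
  Percentage = 0.899 * 100 = 89.9%

89.9%


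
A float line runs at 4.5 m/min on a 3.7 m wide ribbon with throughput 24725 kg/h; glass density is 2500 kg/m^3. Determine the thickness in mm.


Ribbon cross-section from mass balance:
  Volume rate = throughput / density = 24725 / 2500 = 9.89 m^3/h
  thickness = volume rate / (speed * 60 * width), i.e.
  thickness = throughput / (60 * speed * width * density) * 1000
  thickness = 24725 / (60 * 4.5 * 3.7 * 2500) * 1000 = 9.9 mm

9.9 mm


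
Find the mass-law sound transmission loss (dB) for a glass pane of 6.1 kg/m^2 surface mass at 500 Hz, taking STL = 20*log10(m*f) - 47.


Mass law: STL = 20 * log10(m * f) - 47
  m * f = 6.1 * 500 = 3050
  log10(3050) = 3.4843
  STL = 20 * 3.4843 - 47 = 69.686 - 47 = 22.7 dB

22.7 dB


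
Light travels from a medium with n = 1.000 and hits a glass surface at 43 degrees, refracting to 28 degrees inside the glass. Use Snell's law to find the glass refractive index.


Apply Snell's law: n1 * sin(theta1) = n2 * sin(theta2)
  n2 = n1 * sin(theta1) / sin(theta2)
  sin(43) = 0.681998
  sin(28) = 0.469472
  n2 = 1.000 * 0.681998 / 0.469472 = 1.4527

1.4527


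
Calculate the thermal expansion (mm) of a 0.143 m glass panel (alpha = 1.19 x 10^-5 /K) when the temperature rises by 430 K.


Thermal expansion formula: dL = alpha * L0 * dT
  dL = (1.19 x 10^-5) * 0.143 * 430 = 0.00073173 m
Convert to mm: 0.00073173 * 1000 = 0.7317 mm

0.7317 mm


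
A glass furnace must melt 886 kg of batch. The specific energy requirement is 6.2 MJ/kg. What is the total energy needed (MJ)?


Total energy = mass * specific energy
  E = 886 * 6.2 = 5493.2 MJ

5493.2 MJ


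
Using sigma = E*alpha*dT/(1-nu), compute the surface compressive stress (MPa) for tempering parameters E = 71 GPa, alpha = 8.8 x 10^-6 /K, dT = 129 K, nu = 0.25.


Tempering stress: sigma = E * alpha * dT / (1 - nu)
  E (MPa) = 71 * 1000 = 71000
  Numerator = 71000 * (8.8 x 10^-6) * 129 = 80.5992
  Denominator = 1 - 0.25 = 0.75
  sigma = 80.5992 / 0.75 = 107.5 MPa

107.5 MPa


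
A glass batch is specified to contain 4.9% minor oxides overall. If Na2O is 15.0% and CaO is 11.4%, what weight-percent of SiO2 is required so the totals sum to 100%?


Known pieces sum to 100%:
  SiO2 = 100 - (others + Na2O + CaO)
  SiO2 = 100 - (4.9 + 15.0 + 11.4) = 68.7%

68.7%


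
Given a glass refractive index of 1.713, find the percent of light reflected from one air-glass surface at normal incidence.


Fresnel reflectance at normal incidence:
  R = ((n - 1)/(n + 1))^2
  (n - 1)/(n + 1) = (1.713 - 1)/(1.713 + 1) = 0.262809
  R = 0.262809^2 = 0.0690686
  R(%) = 0.0690686 * 100 = 6.907%

6.907%


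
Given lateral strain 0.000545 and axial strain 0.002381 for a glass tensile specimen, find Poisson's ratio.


Poisson's ratio: nu = lateral strain / axial strain
  nu = 0.000545 / 0.002381 = 0.2289

0.2289


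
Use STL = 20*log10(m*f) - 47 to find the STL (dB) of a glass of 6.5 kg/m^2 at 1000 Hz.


Mass law: STL = 20 * log10(m * f) - 47
  m * f = 6.5 * 1000 = 6500
  log10(6500) = 3.81291
  STL = 20 * 3.81291 - 47 = 76.2582 - 47 = 29.3 dB

29.3 dB


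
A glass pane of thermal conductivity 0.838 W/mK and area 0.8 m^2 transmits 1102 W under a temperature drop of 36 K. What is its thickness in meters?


Fourier's law: t = k * A * dT / Q
  t = 0.838 * 0.8 * 36 / 1102
  t = 24.1344 / 1102 = 0.0219 m

0.0219 m


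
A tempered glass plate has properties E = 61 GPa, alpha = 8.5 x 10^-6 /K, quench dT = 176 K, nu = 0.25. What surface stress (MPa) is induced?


Tempering stress: sigma = E * alpha * dT / (1 - nu)
  E (MPa) = 61 * 1000 = 61000
  Numerator = 61000 * (8.5 x 10^-6) * 176 = 91.256
  Denominator = 1 - 0.25 = 0.75
  sigma = 91.256 / 0.75 = 121.7 MPa

121.7 MPa


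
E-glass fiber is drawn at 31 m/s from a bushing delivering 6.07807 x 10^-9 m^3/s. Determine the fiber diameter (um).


Cross-sectional area from continuity:
  A = Q / v = 6.07807 x 10^-9 / 31 = 1.960668 x 10^-10 m^2
Diameter from circular cross-section:
  d = sqrt(4A / pi) * 10^6 (m -> um)
  d = sqrt(4 * 1.960668 x 10^-10 / pi) * 10^6 = 15.8 um

15.8 um


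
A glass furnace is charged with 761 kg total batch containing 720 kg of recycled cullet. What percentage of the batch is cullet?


Cullet ratio = (cullet mass / total batch mass) * 100
  Ratio = 720 / 761 * 100 = 94.61%

94.61%


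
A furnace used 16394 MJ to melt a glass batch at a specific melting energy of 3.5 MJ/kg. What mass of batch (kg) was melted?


Rearrange E = m * s for m:
  m = E / s
  m = 16394 / 3.5 = 4684.0 kg

4684.0 kg


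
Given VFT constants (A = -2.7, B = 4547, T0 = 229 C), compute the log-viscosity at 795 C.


VFT equation: log(eta) = A + B / (T - T0)
  T - T0 = 795 - 229 = 566
  B / (T - T0) = 4547 / 566 = 8.034
  log(eta) = -2.7 + 8.034 = 5.334

5.334


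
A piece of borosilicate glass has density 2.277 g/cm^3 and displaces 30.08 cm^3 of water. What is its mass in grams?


Rearrange rho = m / V:
  m = rho * V
  m = 2.277 * 30.08 = 68.492 g

68.492 g


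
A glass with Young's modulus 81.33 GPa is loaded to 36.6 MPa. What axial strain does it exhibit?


Rearrange E = sigma / epsilon:
  epsilon = sigma / E
  E (MPa) = 81.33 * 1000 = 81330
  epsilon = 36.6 / 81330 = 0.00045

0.00045


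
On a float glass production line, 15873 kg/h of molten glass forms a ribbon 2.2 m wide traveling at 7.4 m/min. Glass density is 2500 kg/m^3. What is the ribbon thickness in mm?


Ribbon cross-section from mass balance:
  Volume rate = throughput / density = 15873 / 2500 = 6.3492 m^3/h
  thickness = volume rate / (speed * 60 * width), i.e.
  thickness = throughput / (60 * speed * width * density) * 1000
  thickness = 15873 / (60 * 7.4 * 2.2 * 2500) * 1000 = 6.5 mm

6.5 mm


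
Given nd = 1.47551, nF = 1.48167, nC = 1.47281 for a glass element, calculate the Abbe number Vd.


Abbe number formula: Vd = (nd - 1) / (nF - nC)
  nd - 1 = 1.47551 - 1 = 0.47551
  nF - nC = 1.48167 - 1.47281 = 0.00886
  Vd = 0.47551 / 0.00886 = 53.67

53.67


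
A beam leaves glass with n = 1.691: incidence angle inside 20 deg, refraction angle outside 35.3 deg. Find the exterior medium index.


Apply Snell's law: n1 * sin(theta1) = n2 * sin(theta2)
  n2 = n1 * sin(theta1) / sin(theta2)
  sin(20) = 0.34202
  sin(35.3) = 0.577858
  n2 = 1.691 * 0.34202 / 0.577858 = 1.0009

1.0009


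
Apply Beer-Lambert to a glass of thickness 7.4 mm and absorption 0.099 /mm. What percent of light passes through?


Beer-Lambert law: T = exp(-alpha * thickness)
  exponent = -0.099 * 7.4 = -0.7326
  T = exp(-0.7326) = 0.4807
  Percentage = 0.4807 * 100 = 48.07%

48.07%


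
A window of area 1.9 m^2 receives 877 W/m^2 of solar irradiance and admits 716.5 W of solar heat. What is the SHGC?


Rearrange Q = Area * SHGC * Irradiance:
  SHGC = Q / (Area * Irradiance)
  SHGC = 716.5 / (1.9 * 877) = 0.43

0.43


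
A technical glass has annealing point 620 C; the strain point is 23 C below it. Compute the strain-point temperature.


Strain point = annealing point - difference:
  T_strain = 620 - 23 = 597 C

597 C


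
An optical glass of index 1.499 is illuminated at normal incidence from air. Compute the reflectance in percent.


Fresnel reflectance at normal incidence:
  R = ((n - 1)/(n + 1))^2
  (n - 1)/(n + 1) = (1.499 - 1)/(1.499 + 1) = 0.19968
  R = 0.19968^2 = 0.0398721
  R(%) = 0.0398721 * 100 = 3.987%

3.987%


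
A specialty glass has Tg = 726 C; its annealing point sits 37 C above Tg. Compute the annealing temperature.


The annealing temperature is Tg plus the offset:
  T_anneal = 726 + 37 = 763 C

763 C


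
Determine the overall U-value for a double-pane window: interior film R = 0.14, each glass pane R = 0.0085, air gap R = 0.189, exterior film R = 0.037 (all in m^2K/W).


Total thermal resistance (series):
  R_total = R_in + R_glass + R_air + R_glass + R_out
  R_total = 0.14 + 0.0085 + 0.189 + 0.0085 + 0.037 = 0.383 m^2K/W
U-value = 1 / R_total = 1 / 0.383 = 2.611 W/m^2K

2.611 W/m^2K


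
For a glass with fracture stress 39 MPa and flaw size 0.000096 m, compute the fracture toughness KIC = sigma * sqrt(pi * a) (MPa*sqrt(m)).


Fracture toughness: KIC = sigma * sqrt(pi * a)
  pi * a = pi * 0.000096 = 0.000301593
  sqrt(pi * a) = 0.017366
  KIC = 39 * 0.017366 = 0.677 MPa*sqrt(m)

0.677 MPa*sqrt(m)


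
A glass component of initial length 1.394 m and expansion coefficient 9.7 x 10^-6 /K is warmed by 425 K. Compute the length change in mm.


Thermal expansion formula: dL = alpha * L0 * dT
  dL = (9.7 x 10^-6) * 1.394 * 425 = 0.00574677 m
Convert to mm: 0.00574677 * 1000 = 5.7468 mm

5.7468 mm


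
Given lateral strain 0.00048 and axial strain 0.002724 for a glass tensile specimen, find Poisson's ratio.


Poisson's ratio: nu = lateral strain / axial strain
  nu = 0.00048 / 0.002724 = 0.1762

0.1762


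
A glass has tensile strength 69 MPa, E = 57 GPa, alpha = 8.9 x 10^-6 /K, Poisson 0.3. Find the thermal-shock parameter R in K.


Thermal shock resistance: R = sigma * (1 - nu) / (E * alpha)
  Numerator = 69 * (1 - 0.3) = 48.3
  Denominator = 57 * 1000 * (8.9 x 10^-6) = 0.5073
  R = 48.3 / 0.5073 = 95.2 K

95.2 K


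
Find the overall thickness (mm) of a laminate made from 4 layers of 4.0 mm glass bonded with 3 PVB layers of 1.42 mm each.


Total thickness = glass contribution + PVB contribution
  Glass: 4 * 4.0 = 16.0 mm
  PVB: 3 * 1.42 = 4.26 mm
  Total = 16.0 + 4.26 = 20.26 mm

20.26 mm


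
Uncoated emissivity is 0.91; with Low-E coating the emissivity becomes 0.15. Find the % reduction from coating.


Percentage reduction = (1 - coated/uncoated) * 100
  Ratio = 0.15 / 0.91 = 0.1648
  Reduction = (1 - 0.1648) * 100 = 83.5%

83.5%


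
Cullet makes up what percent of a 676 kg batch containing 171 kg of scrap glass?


Cullet ratio = (cullet mass / total batch mass) * 100
  Ratio = 171 / 676 * 100 = 25.3%

25.3%


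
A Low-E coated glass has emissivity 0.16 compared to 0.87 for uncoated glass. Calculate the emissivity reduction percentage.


Percentage reduction = (1 - coated/uncoated) * 100
  Ratio = 0.16 / 0.87 = 0.1839
  Reduction = (1 - 0.1839) * 100 = 81.6%

81.6%


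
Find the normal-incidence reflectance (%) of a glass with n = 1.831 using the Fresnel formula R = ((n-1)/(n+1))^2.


Fresnel reflectance at normal incidence:
  R = ((n - 1)/(n + 1))^2
  (n - 1)/(n + 1) = (1.831 - 1)/(1.831 + 1) = 0.293536
  R = 0.293536^2 = 0.0861634
  R(%) = 0.0861634 * 100 = 8.616%

8.616%


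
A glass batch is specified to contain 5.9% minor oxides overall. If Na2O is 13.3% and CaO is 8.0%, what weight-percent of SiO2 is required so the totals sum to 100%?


Known pieces sum to 100%:
  SiO2 = 100 - (others + Na2O + CaO)
  SiO2 = 100 - (5.9 + 13.3 + 8.0) = 72.8%

72.8%


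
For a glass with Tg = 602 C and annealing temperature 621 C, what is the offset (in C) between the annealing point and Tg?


Offset = T_anneal - Tg:
  offset = 621 - 602 = 19 C

19 C


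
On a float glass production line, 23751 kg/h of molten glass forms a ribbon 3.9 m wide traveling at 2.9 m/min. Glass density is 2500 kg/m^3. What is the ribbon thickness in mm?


Ribbon cross-section from mass balance:
  Volume rate = throughput / density = 23751 / 2500 = 9.5004 m^3/h
  thickness = volume rate / (speed * 60 * width), i.e.
  thickness = throughput / (60 * speed * width * density) * 1000
  thickness = 23751 / (60 * 2.9 * 3.9 * 2500) * 1000 = 14.0 mm

14.0 mm


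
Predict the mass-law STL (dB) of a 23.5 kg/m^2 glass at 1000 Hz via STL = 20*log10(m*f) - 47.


Mass law: STL = 20 * log10(m * f) - 47
  m * f = 23.5 * 1000 = 23500
  log10(23500) = 4.37107
  STL = 20 * 4.37107 - 47 = 87.4214 - 47 = 40.4 dB

40.4 dB


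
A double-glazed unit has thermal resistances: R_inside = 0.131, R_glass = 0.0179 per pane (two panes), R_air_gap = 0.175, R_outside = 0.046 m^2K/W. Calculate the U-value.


Total thermal resistance (series):
  R_total = R_in + R_glass + R_air + R_glass + R_out
  R_total = 0.131 + 0.0179 + 0.175 + 0.0179 + 0.046 = 0.3878 m^2K/W
U-value = 1 / R_total = 1 / 0.3878 = 2.579 W/m^2K

2.579 W/m^2K


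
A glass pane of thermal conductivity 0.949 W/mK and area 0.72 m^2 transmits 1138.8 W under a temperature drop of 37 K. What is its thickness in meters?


Fourier's law: t = k * A * dT / Q
  t = 0.949 * 0.72 * 37 / 1138.8
  t = 25.28136 / 1138.8 = 0.0222 m

0.0222 m


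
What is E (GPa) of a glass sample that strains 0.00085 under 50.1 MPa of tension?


Young's modulus: E = stress / strain
  E = 50.1 MPa / 0.00085 = 58941.18 MPa
Convert to GPa: 58941.18 / 1000 = 58.94 GPa

58.94 GPa


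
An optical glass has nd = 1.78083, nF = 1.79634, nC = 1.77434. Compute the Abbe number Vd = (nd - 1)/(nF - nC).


Abbe number formula: Vd = (nd - 1) / (nF - nC)
  nd - 1 = 1.78083 - 1 = 0.78083
  nF - nC = 1.79634 - 1.77434 = 0.022
  Vd = 0.78083 / 0.022 = 35.49

35.49


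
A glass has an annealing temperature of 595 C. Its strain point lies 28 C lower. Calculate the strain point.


Strain point = annealing point - difference:
  T_strain = 595 - 28 = 567 C

567 C


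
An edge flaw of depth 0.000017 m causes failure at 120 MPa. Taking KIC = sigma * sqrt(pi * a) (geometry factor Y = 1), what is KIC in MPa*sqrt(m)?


Fracture toughness: KIC = sigma * sqrt(pi * a)
  pi * a = pi * 0.000017 = 0.000053407
  sqrt(pi * a) = 0.007308
  KIC = 120 * 0.007308 = 0.877 MPa*sqrt(m)

0.877 MPa*sqrt(m)


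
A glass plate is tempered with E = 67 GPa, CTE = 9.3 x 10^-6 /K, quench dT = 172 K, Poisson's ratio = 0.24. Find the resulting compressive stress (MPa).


Tempering stress: sigma = E * alpha * dT / (1 - nu)
  E (MPa) = 67 * 1000 = 67000
  Numerator = 67000 * (9.3 x 10^-6) * 172 = 107.1732
  Denominator = 1 - 0.24 = 0.76
  sigma = 107.1732 / 0.76 = 141.0 MPa

141.0 MPa


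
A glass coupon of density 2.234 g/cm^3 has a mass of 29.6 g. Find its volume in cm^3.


Rearrange rho = m / V:
  V = m / rho
  V = 29.6 / 2.234 = 13.25 cm^3

13.25 cm^3


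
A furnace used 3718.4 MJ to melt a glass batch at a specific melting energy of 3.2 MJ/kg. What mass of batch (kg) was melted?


Rearrange E = m * s for m:
  m = E / s
  m = 3718.4 / 3.2 = 1162.0 kg

1162.0 kg


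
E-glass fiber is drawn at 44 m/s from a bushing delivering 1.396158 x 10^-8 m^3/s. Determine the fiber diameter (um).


Cross-sectional area from continuity:
  A = Q / v = 1.396158 x 10^-8 / 44 = 3.173086 x 10^-10 m^2
Diameter from circular cross-section:
  d = sqrt(4A / pi) * 10^6 (m -> um)
  d = sqrt(4 * 3.173086 x 10^-10 / pi) * 10^6 = 20.1 um

20.1 um


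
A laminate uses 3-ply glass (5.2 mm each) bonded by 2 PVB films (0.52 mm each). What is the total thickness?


Total thickness = glass contribution + PVB contribution
  Glass: 3 * 5.2 = 15.6 mm
  PVB: 2 * 0.52 = 1.04 mm
  Total = 15.6 + 1.04 = 16.64 mm

16.64 mm


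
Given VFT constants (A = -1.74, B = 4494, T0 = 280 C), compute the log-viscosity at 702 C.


VFT equation: log(eta) = A + B / (T - T0)
  T - T0 = 702 - 280 = 422
  B / (T - T0) = 4494 / 422 = 10.649
  log(eta) = -1.74 + 10.649 = 8.909

8.909


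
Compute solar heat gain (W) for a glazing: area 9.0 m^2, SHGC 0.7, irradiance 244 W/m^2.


Solar heat gain: Q = Area * SHGC * Irradiance
  Q = 9.0 * 0.7 * 244 = 1537.2 W

1537.2 W


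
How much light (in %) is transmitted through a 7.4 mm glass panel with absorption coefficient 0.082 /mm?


Beer-Lambert law: T = exp(-alpha * thickness)
  exponent = -0.082 * 7.4 = -0.6068
  T = exp(-0.6068) = 0.5451
  Percentage = 0.5451 * 100 = 54.51%

54.51%


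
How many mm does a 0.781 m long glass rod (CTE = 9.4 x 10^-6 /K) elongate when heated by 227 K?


Thermal expansion formula: dL = alpha * L0 * dT
  dL = (9.4 x 10^-6) * 0.781 * 227 = 0.0016665 m
Convert to mm: 0.0016665 * 1000 = 1.6665 mm

1.6665 mm


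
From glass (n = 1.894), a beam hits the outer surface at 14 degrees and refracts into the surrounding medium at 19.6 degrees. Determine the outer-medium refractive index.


Apply Snell's law: n1 * sin(theta1) = n2 * sin(theta2)
  n2 = n1 * sin(theta1) / sin(theta2)
  sin(14) = 0.241922
  sin(19.6) = 0.335452
  n2 = 1.894 * 0.241922 / 0.335452 = 1.3659

1.3659


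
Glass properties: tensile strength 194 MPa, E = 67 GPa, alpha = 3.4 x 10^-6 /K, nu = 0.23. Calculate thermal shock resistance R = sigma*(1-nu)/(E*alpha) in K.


Thermal shock resistance: R = sigma * (1 - nu) / (E * alpha)
  Numerator = 194 * (1 - 0.23) = 149.38
  Denominator = 67 * 1000 * (3.4 x 10^-6) = 0.2278
  R = 149.38 / 0.2278 = 655.8 K

655.8 K


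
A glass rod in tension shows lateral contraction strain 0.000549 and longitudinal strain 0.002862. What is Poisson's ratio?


Poisson's ratio: nu = lateral strain / axial strain
  nu = 0.000549 / 0.002862 = 0.1918

0.1918


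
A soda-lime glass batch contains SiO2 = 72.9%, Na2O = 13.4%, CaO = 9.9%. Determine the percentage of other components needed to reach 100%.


Sum the three major oxides:
  SiO2 + Na2O + CaO = 72.9 + 13.4 + 9.9 = 96.2%
Subtract from 100%:
  Others = 100 - 96.2 = 3.8%

3.8%


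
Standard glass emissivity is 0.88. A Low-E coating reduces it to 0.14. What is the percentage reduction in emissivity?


Percentage reduction = (1 - coated/uncoated) * 100
  Ratio = 0.14 / 0.88 = 0.1591
  Reduction = (1 - 0.1591) * 100 = 84.1%

84.1%


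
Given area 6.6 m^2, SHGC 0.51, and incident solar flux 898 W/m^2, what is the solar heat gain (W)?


Solar heat gain: Q = Area * SHGC * Irradiance
  Q = 6.6 * 0.51 * 898 = 3022.7 W

3022.7 W


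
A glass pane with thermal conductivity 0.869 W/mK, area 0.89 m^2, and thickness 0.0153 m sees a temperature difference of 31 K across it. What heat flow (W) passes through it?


Fourier's law: Q = k * A * dT / t
  Q = 0.869 * 0.89 * 31 / 0.0153
  Q = 23.97571 / 0.0153 = 1567 W

1567 W


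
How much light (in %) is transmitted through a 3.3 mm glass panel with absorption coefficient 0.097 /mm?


Beer-Lambert law: T = exp(-alpha * thickness)
  exponent = -0.097 * 3.3 = -0.3201
  T = exp(-0.3201) = 0.7261
  Percentage = 0.7261 * 100 = 72.61%

72.61%


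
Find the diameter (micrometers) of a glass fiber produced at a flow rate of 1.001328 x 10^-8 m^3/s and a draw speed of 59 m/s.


Cross-sectional area from continuity:
  A = Q / v = 1.001328 x 10^-8 / 59 = 1.697166 x 10^-10 m^2
Diameter from circular cross-section:
  d = sqrt(4A / pi) * 10^6 (m -> um)
  d = sqrt(4 * 1.697166 x 10^-10 / pi) * 10^6 = 14.7 um

14.7 um


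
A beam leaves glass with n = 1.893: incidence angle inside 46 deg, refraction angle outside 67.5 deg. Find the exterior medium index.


Apply Snell's law: n1 * sin(theta1) = n2 * sin(theta2)
  n2 = n1 * sin(theta1) / sin(theta2)
  sin(46) = 0.71934
  sin(67.5) = 0.92388
  n2 = 1.893 * 0.71934 / 0.92388 = 1.4739

1.4739


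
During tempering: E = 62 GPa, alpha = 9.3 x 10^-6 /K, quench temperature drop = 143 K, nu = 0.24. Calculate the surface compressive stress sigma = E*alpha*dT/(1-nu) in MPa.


Tempering stress: sigma = E * alpha * dT / (1 - nu)
  E (MPa) = 62 * 1000 = 62000
  Numerator = 62000 * (9.3 x 10^-6) * 143 = 82.4538
  Denominator = 1 - 0.24 = 0.76
  sigma = 82.4538 / 0.76 = 108.5 MPa

108.5 MPa


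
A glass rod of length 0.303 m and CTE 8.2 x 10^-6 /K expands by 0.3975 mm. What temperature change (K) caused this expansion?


Rearrange dL = alpha * L0 * dT for dT:
  dT = dL / (alpha * L0)
  dL (m) = 0.3975 / 1000 = 0.0003975
  dT = 0.0003975 / ((8.2 x 10^-6) * 0.303) = 160.0 K

160.0 K


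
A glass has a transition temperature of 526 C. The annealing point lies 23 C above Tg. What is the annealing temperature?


The annealing temperature is Tg plus the offset:
  T_anneal = 526 + 23 = 549 C

549 C


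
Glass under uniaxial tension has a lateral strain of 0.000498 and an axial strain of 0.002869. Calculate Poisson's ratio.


Poisson's ratio: nu = lateral strain / axial strain
  nu = 0.000498 / 0.002869 = 0.1736

0.1736


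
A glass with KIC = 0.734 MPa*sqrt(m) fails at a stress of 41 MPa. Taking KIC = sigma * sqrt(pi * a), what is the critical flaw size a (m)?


Rearrange KIC = sigma * sqrt(pi * a):
  sqrt(pi * a) = KIC / sigma
  sqrt(pi * a) = 0.734 / 41 = 0.017902
  a = (KIC / sigma)^2 / pi
  a = 0.017902^2 / pi = 0.000102 m

0.000102 m


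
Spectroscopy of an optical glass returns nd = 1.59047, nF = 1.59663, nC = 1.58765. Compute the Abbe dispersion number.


Abbe number formula: Vd = (nd - 1) / (nF - nC)
  nd - 1 = 1.59047 - 1 = 0.59047
  nF - nC = 1.59663 - 1.58765 = 0.00898
  Vd = 0.59047 / 0.00898 = 65.75

65.75


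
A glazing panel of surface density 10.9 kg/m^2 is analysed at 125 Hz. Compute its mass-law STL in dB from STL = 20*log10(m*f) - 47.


Mass law: STL = 20 * log10(m * f) - 47
  m * f = 10.9 * 125 = 1362.5
  log10(1362.5) = 3.13434
  STL = 20 * 3.13434 - 47 = 62.6868 - 47 = 15.7 dB

15.7 dB


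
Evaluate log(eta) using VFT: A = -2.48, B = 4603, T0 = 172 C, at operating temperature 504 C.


VFT equation: log(eta) = A + B / (T - T0)
  T - T0 = 504 - 172 = 332
  B / (T - T0) = 4603 / 332 = 13.864
  log(eta) = -2.48 + 13.864 = 11.384

11.384
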